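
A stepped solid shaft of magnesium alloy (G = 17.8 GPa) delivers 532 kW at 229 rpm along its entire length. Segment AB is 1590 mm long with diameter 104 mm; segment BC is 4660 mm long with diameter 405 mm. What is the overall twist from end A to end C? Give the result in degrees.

10.0°

ω = 2π·229/60 = 23.98 rad/s, so T = P/ω = 532×10³ / 23.98 = 22180 N·m.
J_AB = π(0.104)⁴/32 = 1.15×10^-5 m⁴; J_BC = π(0.405)⁴/32 = 2.64×10^-3 m⁴.
θ = (T/G)·Σ L_i/J_i = (22180/17.8×10⁹)·(1.59/1.15×10^-5 + 4.66/2.64×10^-3) = 0.1747 rad.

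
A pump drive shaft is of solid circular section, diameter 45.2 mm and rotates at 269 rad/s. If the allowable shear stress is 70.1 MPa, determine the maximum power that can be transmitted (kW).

342 kW

J = πd⁴/32 = π(0.0452)⁴/32 = 4.098×10^-7 m⁴.
T_max = τ_allow·J/r = 7.01×10^7 × 4.098×10^-7 / 0.0226 = 1271 N·m.
ω = 269 rad/s, so P_max = T_max·ω = 3.419×10^5 W.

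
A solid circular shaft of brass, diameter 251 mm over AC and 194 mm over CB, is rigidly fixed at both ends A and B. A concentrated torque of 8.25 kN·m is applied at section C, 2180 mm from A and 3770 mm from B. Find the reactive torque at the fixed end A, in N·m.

Compatibility: T_A·a/J_AC = T_B·b/J_CB with T_A + T_B = T₀.
J_AC = 3.90×10^-4 m⁴, J_CB = 1.39×10^-4 m⁴, so T_A = T₀·(J_AC/a)/((J_AC/a)+(J_CB/b)) = 6839 N·m, T_B = 1411 N·m.

6840 N·m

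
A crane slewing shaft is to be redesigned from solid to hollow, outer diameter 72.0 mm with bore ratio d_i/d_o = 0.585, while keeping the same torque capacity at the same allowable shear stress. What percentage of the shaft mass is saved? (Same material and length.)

28.5 %

Equal τ_max and T ⇒ the solid shaft needs d_s³ = d_o³(1−k⁴), so d_s = 72.0·(1−0.585⁴)^(1/3) = 69.07 mm.
Area ratio A_h/A_s = d_o²(1−k²)/d_s² = (1−k²)/(1−k⁴)^(2/3) = 0.7147.
Mass saving = 1 − 0.7147 = 28.5 %.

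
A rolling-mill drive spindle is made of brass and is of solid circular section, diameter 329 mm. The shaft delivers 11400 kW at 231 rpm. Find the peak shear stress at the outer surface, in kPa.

67400 kPa

ω = 2π·231/60 = 24.19 rad/s, so T = P/ω = 11400×10³ / 24.19 = 471300 N·m.
J = πd⁴/32 = π(0.329)⁴/32 = 1.150×10^-3 m⁴.
τ_max = T·r/J = 471300 × 0.165 / 1.150×10^-3 = 6.740×10^7 Pa.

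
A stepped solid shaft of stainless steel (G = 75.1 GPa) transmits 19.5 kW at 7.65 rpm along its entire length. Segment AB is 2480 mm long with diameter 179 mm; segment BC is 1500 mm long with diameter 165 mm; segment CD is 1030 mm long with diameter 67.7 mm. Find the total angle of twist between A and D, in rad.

ω = 2π·7.65/60 = 0.8011 rad/s, so T = P/ω = 19.5×10³ / 0.8011 = 24340 N·m.
J_AB = π(0.179)⁴/32 = 1.01×10^-4 m⁴; J_BC = π(0.165)⁴/32 = 7.28×10^-5 m⁴; J_CD = π(0.0677)⁴/32 = 2.06×10^-6 m⁴.
θ = (T/G)·Σ L_i/J_i = (24340/75.1×10⁹)·(2.48/1.01×10^-4 + 1.50/7.28×10^-5 + 1.03/2.06×10^-6) = 0.1765 rad.

0.177 rad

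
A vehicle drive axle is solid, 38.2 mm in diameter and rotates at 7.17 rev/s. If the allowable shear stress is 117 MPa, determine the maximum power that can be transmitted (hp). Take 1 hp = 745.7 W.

J = πd⁴/32 = π(0.0382)⁴/32 = 2.091×10^-7 m⁴.
T_max = τ_allow·J/r = 1.17×10^8 × 2.091×10^-7 / 0.0191 = 1281 N·m.
ω = 2π·7.17 = 45.05 rad/s, so P_max = T_max·ω = 5.769×10^4 W.

77.4 hp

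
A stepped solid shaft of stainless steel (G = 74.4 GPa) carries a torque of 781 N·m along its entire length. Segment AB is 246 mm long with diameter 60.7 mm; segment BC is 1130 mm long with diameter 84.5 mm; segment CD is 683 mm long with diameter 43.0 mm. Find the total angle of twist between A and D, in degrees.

J_AB = π(0.0607)⁴/32 = 1.33×10^-6 m⁴; J_BC = π(0.0845)⁴/32 = 5.01×10^-6 m⁴; J_CD = π(0.0430)⁴/32 = 3.36×10^-7 m⁴.
θ = (T/G)·Σ L_i/J_i = (781.0/74.4×10⁹)·(0.246/1.33×10^-6 + 1.13/5.01×10^-6 + 0.683/3.36×10^-7) = 0.02567 rad.

1.47°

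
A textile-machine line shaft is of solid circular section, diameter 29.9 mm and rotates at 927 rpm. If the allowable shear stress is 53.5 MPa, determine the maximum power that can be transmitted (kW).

J = πd⁴/32 = π(0.0299)⁴/32 = 7.847×10^-8 m⁴.
T_max = τ_allow·J/r = 5.35×10^7 × 7.847×10^-8 / 0.0149 = 280.8 N·m.
ω = 2π·927/60 = 97.08 rad/s, so P_max = T_max·ω = 2.726×10^4 W.

27.3 kW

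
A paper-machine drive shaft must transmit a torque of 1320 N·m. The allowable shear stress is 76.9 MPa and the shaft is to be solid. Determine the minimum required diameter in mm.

For a solid shaft τ_max = 16T/(πd³), so d = (16T/(π τ_allow))^(1/3) = (16·1320/(π·7.69×10^7))^(1/3) = 0.04438 m.

44.4 mm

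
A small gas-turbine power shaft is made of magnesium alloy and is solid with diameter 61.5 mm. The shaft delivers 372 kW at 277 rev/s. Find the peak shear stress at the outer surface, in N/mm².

ω = 2π·277 = 1740 rad/s, so T = P/ω = 372×10³ / 1740 = 213.7 N·m.
J = πd⁴/32 = π(0.0615)⁴/32 = 1.404×10^-6 m⁴.
τ_max = T·r/J = 213.7 × 0.0307 / 1.404×10^-6 = 4.680×10^6 Pa.

4.68 N/mm²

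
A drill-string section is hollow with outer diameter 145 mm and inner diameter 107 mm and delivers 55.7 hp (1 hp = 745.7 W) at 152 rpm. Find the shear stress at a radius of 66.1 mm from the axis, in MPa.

5.65 MPa

ω = 2π·152/60 = 15.92 rad/s, so T = P/ω = 55.7×745.7 / 15.92 = 2609 N·m.
J = π(d_o⁴ − d_i⁴)/32 = π(0.145⁴ − 0.107⁴)/32 = 3.053×10^-5 m⁴.
Shear stress varies linearly with radius: τ = T·r/J = 2609 × 0.0661 / 3.053×10^-5 = 5.650×10^6 Pa.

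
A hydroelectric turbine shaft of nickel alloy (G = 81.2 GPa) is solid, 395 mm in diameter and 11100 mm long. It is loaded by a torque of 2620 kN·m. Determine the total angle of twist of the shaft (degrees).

J = πd⁴/32 = π(0.395)⁴/32 = 2.390×10^-3 m⁴.
θ = T·L/(G·J) = 2.620e6 × 11.1 / (81.2×10⁹ × 2.390×10^-3) = 0.1499 rad.

8.59°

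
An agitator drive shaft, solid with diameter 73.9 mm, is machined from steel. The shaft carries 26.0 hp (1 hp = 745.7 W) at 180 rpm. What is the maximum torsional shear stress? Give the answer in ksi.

ω = 2π·180/60 = 18.85 rad/s, so T = P/ω = 26.0×745.7 / 18.85 = 1029 N·m.
J = πd⁴/32 = π(0.0739)⁴/32 = 2.928×10^-6 m⁴.
τ_max = T·r/J = 1029 × 0.0370 / 2.928×10^-6 = 1.298×10^7 Pa.

1.88 ksi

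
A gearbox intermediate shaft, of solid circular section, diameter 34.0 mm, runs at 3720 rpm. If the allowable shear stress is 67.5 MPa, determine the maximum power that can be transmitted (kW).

203 kW

J = πd⁴/32 = π(0.0340)⁴/32 = 1.312×10^-7 m⁴.
T_max = τ_allow·J/r = 6.75×10^7 × 1.312×10^-7 / 0.0170 = 520.9 N·m.
ω = 2π·3720/60 = 389.6 rad/s, so P_max = T_max·ω = 2.029×10^5 W.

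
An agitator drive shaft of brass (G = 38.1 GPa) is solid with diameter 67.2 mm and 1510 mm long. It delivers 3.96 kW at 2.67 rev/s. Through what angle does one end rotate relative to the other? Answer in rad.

ω = 2π·2.67 = 16.78 rad/s, so T = P/ω = 3.96×10³ / 16.78 = 236.1 N·m.
J = πd⁴/32 = π(0.0672)⁴/32 = 2.002×10^-6 m⁴.
θ = T·L/(G·J) = 236.1 × 1.51 / (38.1×10⁹ × 2.002×10^-6) = 4.673×10^-3 rad.

0.00467 rad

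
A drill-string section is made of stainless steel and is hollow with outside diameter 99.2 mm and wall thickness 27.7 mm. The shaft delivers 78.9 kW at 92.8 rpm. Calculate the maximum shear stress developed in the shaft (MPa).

ω = 2π·92.8/60 = 9.718 rad/s, so T = P/ω = 78.9×10³ / 9.718 = 8119 N·m.
J = π(d_o⁴ − d_i⁴)/32 = π(0.0992⁴ − 0.0438⁴)/32 = 9.146×10^-6 m⁴.
τ_max = T·r/J = 8119 × 0.0496 / 9.146×10^-6 = 4.403×10^7 Pa.

44.0 MPa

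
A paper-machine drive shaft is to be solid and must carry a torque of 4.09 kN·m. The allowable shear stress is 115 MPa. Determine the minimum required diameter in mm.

For a solid shaft τ_max = 16T/(πd³), so d = (16T/(π τ_allow))^(1/3) = (16·4090/(π·1.15×10^8))^(1/3) = 0.05658 m.

56.6 mm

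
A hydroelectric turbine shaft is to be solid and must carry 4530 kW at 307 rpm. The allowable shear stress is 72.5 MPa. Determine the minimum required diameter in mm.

ω = 2π·307/60 = 32.15 rad/s, so T = P/ω = 4530×10³ / 32.15 = 140900 N·m.
For a solid shaft τ_max = 16T/(πd³), so d = (16T/(π τ_allow))^(1/3) = (16·140900/(π·7.25×10^7))^(1/3) = 0.2147 m.

215 mm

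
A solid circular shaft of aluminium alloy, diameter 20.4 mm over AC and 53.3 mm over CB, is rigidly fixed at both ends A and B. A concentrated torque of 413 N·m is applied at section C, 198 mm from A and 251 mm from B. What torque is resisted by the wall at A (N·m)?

Compatibility: T_A·a/J_AC = T_B·b/J_CB with T_A + T_B = T₀.
J_AC = 1.70×10^-8 m⁴, J_CB = 7.92×10^-7 m⁴, so T_A = T₀·(J_AC/a)/((J_AC/a)+(J_CB/b)) = 10.94 N·m, T_B = 402.1 N·m.

10.9 N·m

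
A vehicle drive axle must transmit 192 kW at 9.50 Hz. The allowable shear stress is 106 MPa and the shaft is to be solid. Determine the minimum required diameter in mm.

53.7 mm

ω = 2π·9.50 = 59.69 rad/s, so T = P/ω = 192×10³ / 59.69 = 3217 N·m.
For a solid shaft τ_max = 16T/(πd³), so d = (16T/(π τ_allow))^(1/3) = (16·3217/(π·1.06×10^8))^(1/3) = 0.05366 m.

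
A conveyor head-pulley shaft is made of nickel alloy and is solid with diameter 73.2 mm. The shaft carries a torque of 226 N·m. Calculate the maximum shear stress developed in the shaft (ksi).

J = πd⁴/32 = π(0.0732)⁴/32 = 2.819×10^-6 m⁴.
τ_max = T·r/J = 226.0 × 0.0366 / 2.819×10^-6 = 2.935×10^6 Pa.

0.426 ksi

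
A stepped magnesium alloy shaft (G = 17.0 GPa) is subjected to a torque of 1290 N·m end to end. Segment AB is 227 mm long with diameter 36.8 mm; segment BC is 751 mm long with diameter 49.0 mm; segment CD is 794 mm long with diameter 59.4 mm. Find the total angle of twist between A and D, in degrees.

J_AB = π(0.0368)⁴/32 = 1.80×10^-7 m⁴; J_BC = π(0.0490)⁴/32 = 5.66×10^-7 m⁴; J_CD = π(0.0594)⁴/32 = 1.22×10^-6 m⁴.
θ = (T/G)·Σ L_i/J_i = (1290/17.0×10⁹)·(0.227/1.80×10^-7 + 0.751/5.66×10^-7 + 0.794/1.22×10^-6) = 0.2457 rad.

14.1°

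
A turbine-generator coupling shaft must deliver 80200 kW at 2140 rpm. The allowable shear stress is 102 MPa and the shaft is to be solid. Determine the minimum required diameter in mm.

ω = 2π·2140/60 = 224.1 rad/s, so T = P/ω = 80200×10³ / 224.1 = 357900 N·m.
For a solid shaft τ_max = 16T/(πd³), so d = (16T/(π τ_allow))^(1/3) = (16·357900/(π·1.02×10^8))^(1/3) = 0.2614 m.

261 mm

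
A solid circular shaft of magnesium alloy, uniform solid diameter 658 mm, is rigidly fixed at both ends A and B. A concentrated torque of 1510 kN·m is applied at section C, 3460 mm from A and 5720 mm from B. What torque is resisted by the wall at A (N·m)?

941000 N·m

With uniform GJ and both ends fixed, compatibility θ_AC = θ_CB gives T_A·a = T_B·b, together with T_A + T_B = T₀.
T_A = T₀·b/(a+b) = 1.510e6·5720/9180 = 940900 N·m; T_B = 569100 N·m.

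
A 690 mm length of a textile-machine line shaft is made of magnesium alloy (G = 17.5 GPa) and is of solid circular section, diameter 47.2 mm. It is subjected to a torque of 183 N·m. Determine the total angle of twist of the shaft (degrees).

J = πd⁴/32 = π(0.0472)⁴/32 = 4.873×10^-7 m⁴.
θ = T·L/(G·J) = 183.0 × 0.690 / (17.5×10⁹ × 4.873×10^-7) = 0.01481 rad.

0.848°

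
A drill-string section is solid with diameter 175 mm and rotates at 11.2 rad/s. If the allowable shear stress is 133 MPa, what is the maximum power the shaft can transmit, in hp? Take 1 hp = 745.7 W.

J = πd⁴/32 = π(0.175)⁴/32 = 9.208×10^-5 m⁴.
T_max = τ_allow·J/r = 1.33×10^8 × 9.208×10^-5 / 0.0875 = 140000 N·m.
ω = 11.2 rad/s, so P_max = T_max·ω = 1.568×10^6 W.

2100 hp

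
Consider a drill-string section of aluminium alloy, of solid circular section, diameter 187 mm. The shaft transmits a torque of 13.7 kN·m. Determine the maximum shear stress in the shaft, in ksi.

1.55 ksi

J = πd⁴/32 = π(0.187)⁴/32 = 1.201×10^-4 m⁴.
τ_max = T·r/J = 13700 × 0.0935 / 1.201×10^-4 = 1.067×10^7 Pa.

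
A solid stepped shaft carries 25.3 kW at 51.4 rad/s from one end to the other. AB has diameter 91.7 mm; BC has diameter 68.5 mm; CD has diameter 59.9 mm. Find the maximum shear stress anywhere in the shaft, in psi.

1690 psi

ω = 51.4 rad/s, so T = P/ω = 25.3×10³ / 51.40 = 492.2 N·m.
Under the same torque, τ_max = 16T/(πd³) is largest where d is smallest — segment CD (d = 59.9 mm).
τ_max = 16·492.2/(π·(0.0599)³) = 1.166×10^7 Pa.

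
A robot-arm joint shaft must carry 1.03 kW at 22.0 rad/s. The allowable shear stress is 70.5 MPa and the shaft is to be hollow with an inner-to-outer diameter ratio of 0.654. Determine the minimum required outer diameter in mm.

ω = 22.0 rad/s, so T = P/ω = 1.03×10³ / 22.00 = 46.82 N·m.
For a hollow shaft with d_i/d_o = 0.654: τ_max = 16T/(π d_o³ (1−k⁴)), so d_o = [16T/(π τ_allow (1−k⁴))]^(1/3) = [16·46.82/(π·7.05×10^7·0.8171)]^(1/3) = 0.01606 m.

16.1 mm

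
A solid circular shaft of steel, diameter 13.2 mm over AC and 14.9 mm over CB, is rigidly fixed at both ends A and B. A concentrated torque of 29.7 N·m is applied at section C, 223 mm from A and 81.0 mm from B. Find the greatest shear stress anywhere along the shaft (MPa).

37.4 MPa

Compatibility: T_A·a/J_AC = T_B·b/J_CB with T_A + T_B = T₀.
J_AC = 2.98×10^-9 m⁴, J_CB = 4.84×10^-9 m⁴, so T_A = T₀·(J_AC/a)/((J_AC/a)+(J_CB/b)) = 5.430 N·m, T_B = 24.27 N·m.
τ in each portion: τ_AC = 1.20×10^7 Pa, τ_CB = 3.74×10^7 Pa; maximum is in CB.
τ_max = T_CB·r/J = 24.27·0.00745/4.84×10^-9 = 3.737×10^7 Pa.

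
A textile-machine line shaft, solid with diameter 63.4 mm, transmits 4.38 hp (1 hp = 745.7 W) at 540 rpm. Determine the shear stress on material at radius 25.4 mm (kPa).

ω = 2π·540/60 = 56.55 rad/s, so T = P/ω = 4.38×745.7 / 56.55 = 57.76 N·m.
J = πd⁴/32 = π(0.0634)⁴/32 = 1.586×10^-6 m⁴.
Shear stress varies linearly with radius: τ = T·r/J = 57.76 × 0.0254 / 1.586×10^-6 = 9.249×10^5 Pa.

925 kPa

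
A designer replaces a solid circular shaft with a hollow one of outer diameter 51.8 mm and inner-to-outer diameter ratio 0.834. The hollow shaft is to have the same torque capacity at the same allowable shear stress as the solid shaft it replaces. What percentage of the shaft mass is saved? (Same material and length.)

52.7 %

Equal τ_max and T ⇒ the solid shaft needs d_s³ = d_o³(1−k⁴), so d_s = 51.8·(1−0.834⁴)^(1/3) = 41.55 mm.
Area ratio A_h/A_s = d_o²(1−k²)/d_s² = (1−k²)/(1−k⁴)^(2/3) = 0.4731.
Mass saving = 1 − 0.4731 = 52.7 %.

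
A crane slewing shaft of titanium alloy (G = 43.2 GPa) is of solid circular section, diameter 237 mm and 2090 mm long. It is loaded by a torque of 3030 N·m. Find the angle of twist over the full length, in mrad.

J = πd⁴/32 = π(0.237)⁴/32 = 3.097×10^-4 m⁴.
θ = T·L/(G·J) = 3030 × 2.09 / (43.2×10⁹ × 3.097×10^-4) = 4.733×10^-4 rad.

0.473 mrad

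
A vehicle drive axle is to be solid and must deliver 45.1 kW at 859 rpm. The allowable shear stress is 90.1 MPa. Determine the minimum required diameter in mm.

ω = 2π·859/60 = 89.95 rad/s, so T = P/ω = 45.1×10³ / 89.95 = 501.4 N·m.
For a solid shaft τ_max = 16T/(πd³), so d = (16T/(π τ_allow))^(1/3) = (16·501.4/(π·9.01×10^7))^(1/3) = 0.03049 m.

30.5 mm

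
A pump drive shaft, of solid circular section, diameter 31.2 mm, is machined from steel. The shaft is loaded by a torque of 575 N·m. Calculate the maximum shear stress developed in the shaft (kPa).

96400 kPa

J = πd⁴/32 = π(0.0312)⁴/32 = 9.303×10^-8 m⁴.
τ_max = T·r/J = 575.0 × 0.0156 / 9.303×10^-8 = 9.642×10^7 Pa.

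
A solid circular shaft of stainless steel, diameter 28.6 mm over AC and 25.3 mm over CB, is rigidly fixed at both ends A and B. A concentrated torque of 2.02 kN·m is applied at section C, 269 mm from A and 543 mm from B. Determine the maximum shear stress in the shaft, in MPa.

Compatibility: T_A·a/J_AC = T_B·b/J_CB with T_A + T_B = T₀.
J_AC = 6.57×10^-8 m⁴, J_CB = 4.02×10^-8 m⁴, so T_A = T₀·(J_AC/a)/((J_AC/a)+(J_CB/b)) = 1550 N·m, T_B = 470.2 N·m.
τ in each portion: τ_AC = 3.37×10^8 Pa, τ_CB = 1.48×10^8 Pa; maximum is in AC.
τ_max = T_AC·r/J = 1550·0.0143/6.57×10^-8 = 3.374×10^8 Pa.

337 MPa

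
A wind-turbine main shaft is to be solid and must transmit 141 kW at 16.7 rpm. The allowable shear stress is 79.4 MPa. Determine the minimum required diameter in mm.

ω = 2π·16.7/60 = 1.749 rad/s, so T = P/ω = 141×10³ / 1.749 = 80630 N·m.
For a solid shaft τ_max = 16T/(πd³), so d = (16T/(π τ_allow))^(1/3) = (16·80630/(π·7.94×10^7))^(1/3) = 0.1729 m.

173 mm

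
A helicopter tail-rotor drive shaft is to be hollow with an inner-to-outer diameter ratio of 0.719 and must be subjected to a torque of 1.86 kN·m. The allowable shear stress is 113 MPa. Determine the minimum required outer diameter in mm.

For a hollow shaft with d_i/d_o = 0.719: τ_max = 16T/(π d_o³ (1−k⁴)), so d_o = [16T/(π τ_allow (1−k⁴))]^(1/3) = [16·1860/(π·1.13×10^8·0.7328)]^(1/3) = 0.04855 m.

48.5 mm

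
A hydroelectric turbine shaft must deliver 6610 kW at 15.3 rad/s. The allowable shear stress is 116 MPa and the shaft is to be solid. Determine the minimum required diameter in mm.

267 mm

ω = 15.3 rad/s, so T = P/ω = 6610×10³ / 15.30 = 432000 N·m.
For a solid shaft τ_max = 16T/(πd³), so d = (16T/(π τ_allow))^(1/3) = (16·432000/(π·1.16×10^8))^(1/3) = 0.2667 m.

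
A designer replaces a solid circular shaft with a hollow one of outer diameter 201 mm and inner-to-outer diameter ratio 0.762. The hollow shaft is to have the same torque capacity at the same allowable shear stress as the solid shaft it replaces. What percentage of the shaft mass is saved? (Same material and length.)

44.8 %

Equal τ_max and T ⇒ the solid shaft needs d_s³ = d_o³(1−k⁴), so d_s = 201·(1−0.762⁴)^(1/3) = 175.3 mm.
Area ratio A_h/A_s = d_o²(1−k²)/d_s² = (1−k²)/(1−k⁴)^(2/3) = 0.5516.
Mass saving = 1 − 0.5516 = 44.8 %.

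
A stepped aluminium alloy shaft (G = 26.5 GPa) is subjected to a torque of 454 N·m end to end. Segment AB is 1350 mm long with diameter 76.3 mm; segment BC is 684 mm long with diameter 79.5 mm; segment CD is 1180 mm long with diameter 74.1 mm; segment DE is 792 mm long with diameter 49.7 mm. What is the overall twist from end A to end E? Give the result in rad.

0.0394 rad

J_AB = π(0.0763)⁴/32 = 3.33×10^-6 m⁴; J_BC = π(0.0795)⁴/32 = 3.92×10^-6 m⁴; J_CD = π(0.0741)⁴/32 = 2.96×10^-6 m⁴; J_DE = π(0.0497)⁴/32 = 5.99×10^-7 m⁴.
θ = (T/G)·Σ L_i/J_i = (454.0/26.5×10⁹)·(1.35/3.33×10^-6 + 0.684/3.92×10^-6 + 1.18/2.96×10^-6 + 0.792/5.99×10^-7) = 0.03942 rad.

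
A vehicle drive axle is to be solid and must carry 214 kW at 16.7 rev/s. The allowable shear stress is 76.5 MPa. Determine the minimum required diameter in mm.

ω = 2π·16.7 = 104.9 rad/s, so T = P/ω = 214×10³ / 104.9 = 2039 N·m.
For a solid shaft τ_max = 16T/(πd³), so d = (16T/(π τ_allow))^(1/3) = (16·2039/(π·7.65×10^7))^(1/3) = 0.05140 m.

51.4 mm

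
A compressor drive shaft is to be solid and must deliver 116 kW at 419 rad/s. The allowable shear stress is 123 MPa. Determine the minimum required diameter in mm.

22.5 mm

ω = 419 rad/s, so T = P/ω = 116×10³ / 419.0 = 276.8 N·m.
For a solid shaft τ_max = 16T/(πd³), so d = (16T/(π τ_allow))^(1/3) = (16·276.8/(π·1.23×10^8))^(1/3) = 0.02255 m.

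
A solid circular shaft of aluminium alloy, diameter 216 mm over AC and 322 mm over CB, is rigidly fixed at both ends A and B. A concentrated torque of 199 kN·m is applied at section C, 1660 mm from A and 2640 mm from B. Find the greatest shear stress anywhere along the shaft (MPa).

Compatibility: T_A·a/J_AC = T_B·b/J_CB with T_A + T_B = T₀.
J_AC = 2.14×10^-4 m⁴, J_CB = 1.06×10^-3 m⁴, so T_A = T₀·(J_AC/a)/((J_AC/a)+(J_CB/b)) = 48470 N·m, T_B = 150500 N·m.
τ in each portion: τ_AC = 2.45×10^7 Pa, τ_CB = 2.30×10^7 Pa; maximum is in AC.
τ_max = T_AC·r/J = 48470·0.108/2.14×10^-4 = 2.450×10^7 Pa.

24.5 MPa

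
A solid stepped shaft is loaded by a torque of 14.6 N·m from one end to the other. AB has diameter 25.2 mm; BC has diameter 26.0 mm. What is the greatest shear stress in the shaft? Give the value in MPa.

Under the same torque, τ_max = 16T/(πd³) is largest where d is smallest — segment AB (d = 25.2 mm).
τ_max = 16·14.60/(π·(0.0252)³) = 4.646×10^6 Pa.

4.65 MPa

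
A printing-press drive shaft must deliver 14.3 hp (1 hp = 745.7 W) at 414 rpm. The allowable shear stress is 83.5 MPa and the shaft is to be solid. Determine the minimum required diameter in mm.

ω = 2π·414/60 = 43.35 rad/s, so T = P/ω = 14.3×745.7 / 43.35 = 246.0 N·m.
For a solid shaft τ_max = 16T/(πd³), so d = (16T/(π τ_allow))^(1/3) = (16·246.0/(π·8.35×10^7))^(1/3) = 0.02466 m.

24.7 mm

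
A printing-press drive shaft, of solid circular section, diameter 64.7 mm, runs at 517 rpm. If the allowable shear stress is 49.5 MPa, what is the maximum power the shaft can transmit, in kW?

143 kW

J = πd⁴/32 = π(0.0647)⁴/32 = 1.720×10^-6 m⁴.
T_max = τ_allow·J/r = 4.95×10^7 × 1.720×10^-6 / 0.0324 = 2632 N·m.
ω = 2π·517/60 = 54.14 rad/s, so P_max = T_max·ω = 1.425×10^5 W.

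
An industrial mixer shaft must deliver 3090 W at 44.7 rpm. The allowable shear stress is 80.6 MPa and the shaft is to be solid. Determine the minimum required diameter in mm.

ω = 2π·44.7/60 = 4.681 rad/s, so T = P/ω = 3090 / 4.681 = 660.1 N·m.
For a solid shaft τ_max = 16T/(πd³), so d = (16T/(π τ_allow))^(1/3) = (16·660.1/(π·8.06×10^7))^(1/3) = 0.03468 m.

34.7 mm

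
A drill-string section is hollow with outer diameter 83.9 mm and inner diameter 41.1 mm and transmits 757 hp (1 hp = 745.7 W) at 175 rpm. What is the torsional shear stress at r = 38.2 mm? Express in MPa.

ω = 2π·175/60 = 18.33 rad/s, so T = P/ω = 757×745.7 / 18.33 = 30800 N·m.
J = π(d_o⁴ − d_i⁴)/32 = π(0.0839⁴ − 0.0411⁴)/32 = 4.584×10^-6 m⁴.
Shear stress varies linearly with radius: τ = T·r/J = 30800 × 0.0382 / 4.584×10^-6 = 2.567×10^8 Pa.

257 MPa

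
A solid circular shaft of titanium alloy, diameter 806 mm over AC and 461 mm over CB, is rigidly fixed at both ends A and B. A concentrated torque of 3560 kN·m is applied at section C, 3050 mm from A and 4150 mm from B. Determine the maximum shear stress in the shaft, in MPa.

Compatibility: T_A·a/J_AC = T_B·b/J_CB with T_A + T_B = T₀.
J_AC = 0.0414 m⁴, J_CB = 4.43×10^-3 m⁴, so T_A = T₀·(J_AC/a)/((J_AC/a)+(J_CB/b)) = 3.300e6 N·m, T_B = 259600 N·m.
τ in each portion: τ_AC = 3.21×10^7 Pa, τ_CB = 1.35×10^7 Pa; maximum is in AC.
τ_max = T_AC·r/J = 3.300e6·0.403/0.0414 = 3.210×10^7 Pa.

32.1 MPa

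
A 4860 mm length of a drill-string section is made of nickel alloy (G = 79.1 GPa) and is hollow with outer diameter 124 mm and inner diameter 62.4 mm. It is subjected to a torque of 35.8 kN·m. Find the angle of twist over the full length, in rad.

J = π(d_o⁴ − d_i⁴)/32 = π(0.124⁴ − 0.0624⁴)/32 = 2.172×10^-5 m⁴.
θ = T·L/(G·J) = 35800 × 4.86 / (79.1×10⁹ × 2.172×10^-5) = 0.1013 rad.

0.101 rad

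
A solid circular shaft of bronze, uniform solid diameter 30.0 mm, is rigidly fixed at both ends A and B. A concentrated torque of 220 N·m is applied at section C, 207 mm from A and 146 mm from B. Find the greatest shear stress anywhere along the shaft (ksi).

With uniform GJ and both ends fixed, compatibility θ_AC = θ_CB gives T_A·a = T_B·b, together with T_A + T_B = T₀.
T_A = T₀·b/(a+b) = 220.0·146/353.0 = 90.99 N·m; T_B = 129.0 N·m.
τ in each portion: τ_AC = 1.72×10^7 Pa, τ_CB = 2.43×10^7 Pa; maximum is in CB.
τ_max = T_CB·r/J = 129.0·0.0150/7.95×10^-8 = 2.433×10^7 Pa.

3.53 ksi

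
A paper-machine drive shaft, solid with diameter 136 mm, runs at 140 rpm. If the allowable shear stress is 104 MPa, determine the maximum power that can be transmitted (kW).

753 kW

J = πd⁴/32 = π(0.136)⁴/32 = 3.359×10^-5 m⁴.
T_max = τ_allow·J/r = 1.04×10^8 × 3.359×10^-5 / 0.0680 = 51370 N·m.
ω = 2π·140/60 = 14.66 rad/s, so P_max = T_max·ω = 7.531×10^5 W.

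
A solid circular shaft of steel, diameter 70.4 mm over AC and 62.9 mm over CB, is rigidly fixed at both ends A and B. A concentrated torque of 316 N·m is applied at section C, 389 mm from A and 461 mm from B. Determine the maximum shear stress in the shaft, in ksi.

0.435 ksi

Compatibility: T_A·a/J_AC = T_B·b/J_CB with T_A + T_B = T₀.
J_AC = 2.41×10^-6 m⁴, J_CB = 1.54×10^-6 m⁴, so T_A = T₀·(J_AC/a)/((J_AC/a)+(J_CB/b)) = 205.5 N·m, T_B = 110.5 N·m.
τ in each portion: τ_AC = 3.00×10^6 Pa, τ_CB = 2.26×10^6 Pa; maximum is in AC.
τ_max = T_AC·r/J = 205.5·0.0352/2.41×10^-6 = 3.000×10^6 Pa.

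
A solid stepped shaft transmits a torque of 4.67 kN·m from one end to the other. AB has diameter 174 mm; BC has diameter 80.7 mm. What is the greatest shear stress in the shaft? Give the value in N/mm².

45.3 N/mm²

Under the same torque, τ_max = 16T/(πd³) is largest where d is smallest — segment BC (d = 80.7 mm).
τ_max = 16·4670/(π·(0.0807)³) = 4.525×10^7 Pa.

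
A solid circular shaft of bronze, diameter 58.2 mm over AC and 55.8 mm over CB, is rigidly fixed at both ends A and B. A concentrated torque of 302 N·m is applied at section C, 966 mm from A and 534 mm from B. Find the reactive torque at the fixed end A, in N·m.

119 N·m

Compatibility: T_A·a/J_AC = T_B·b/J_CB with T_A + T_B = T₀.
J_AC = 1.13×10^-6 m⁴, J_CB = 9.52×10^-7 m⁴, so T_A = T₀·(J_AC/a)/((J_AC/a)+(J_CB/b)) = 119.4 N·m, T_B = 182.6 N·m.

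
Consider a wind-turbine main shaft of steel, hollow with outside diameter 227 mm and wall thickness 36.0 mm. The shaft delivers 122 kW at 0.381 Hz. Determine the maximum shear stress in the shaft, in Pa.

ω = 2π·0.381 = 2.394 rad/s, so T = P/ω = 122×10³ / 2.394 = 50960 N·m.
J = π(d_o⁴ − d_i⁴)/32 = π(0.227⁴ − 0.155⁴)/32 = 2.040×10^-4 m⁴.
τ_max = T·r/J = 50960 × 0.114 / 2.040×10^-4 = 2.835×10^7 Pa.

2.84e7 Pa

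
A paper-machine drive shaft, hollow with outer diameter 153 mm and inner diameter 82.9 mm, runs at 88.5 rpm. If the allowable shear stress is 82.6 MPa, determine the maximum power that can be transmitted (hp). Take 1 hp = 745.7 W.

660 hp

J = π(d_o⁴ − d_i⁴)/32 = π(0.153⁴ − 0.0829⁴)/32 = 4.916×10^-5 m⁴.
T_max = τ_allow·J/r = 8.26×10^7 × 4.916×10^-5 / 0.0765 = 53080 N·m.
ω = 2π·88.5/60 = 9.268 rad/s, so P_max = T_max·ω = 4.919×10^5 W.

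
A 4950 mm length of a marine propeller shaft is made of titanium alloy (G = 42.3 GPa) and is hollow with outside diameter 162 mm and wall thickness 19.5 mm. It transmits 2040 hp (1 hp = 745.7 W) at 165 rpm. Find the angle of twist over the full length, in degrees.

13.1°

ω = 2π·165/60 = 17.28 rad/s, so T = P/ω = 2040×745.7 / 17.28 = 88040 N·m.
J = π(d_o⁴ − d_i⁴)/32 = π(0.162⁴ − 0.123⁴)/32 = 4.515×10^-5 m⁴.
θ = T·L/(G·J) = 88040 × 4.95 / (42.3×10⁹ × 4.515×10^-5) = 0.2282 rad.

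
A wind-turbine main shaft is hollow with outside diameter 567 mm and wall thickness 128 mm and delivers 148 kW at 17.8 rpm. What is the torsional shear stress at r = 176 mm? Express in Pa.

1.51e6 Pa

ω = 2π·17.8/60 = 1.864 rad/s, so T = P/ω = 148×10³ / 1.864 = 79400 N·m.
J = π(d_o⁴ − d_i⁴)/32 = π(0.567⁴ − 0.311⁴)/32 = 9.228×10^-3 m⁴.
Shear stress varies linearly with radius: τ = T·r/J = 79400 × 0.176 / 9.228×10^-3 = 1.514×10^6 Pa.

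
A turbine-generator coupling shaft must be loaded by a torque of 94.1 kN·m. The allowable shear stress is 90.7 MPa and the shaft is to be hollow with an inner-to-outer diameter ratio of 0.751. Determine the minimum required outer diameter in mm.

For a hollow shaft with d_i/d_o = 0.751: τ_max = 16T/(π d_o³ (1−k⁴)), so d_o = [16T/(π τ_allow (1−k⁴))]^(1/3) = [16·94100/(π·9.07×10^7·0.6819)]^(1/3) = 0.1979 m.

198 mm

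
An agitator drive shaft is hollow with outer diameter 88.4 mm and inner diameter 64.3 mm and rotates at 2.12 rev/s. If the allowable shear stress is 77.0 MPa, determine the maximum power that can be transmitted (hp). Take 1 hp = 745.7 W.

J = π(d_o⁴ − d_i⁴)/32 = π(0.0884⁴ − 0.0643⁴)/32 = 4.317×10^-6 m⁴.
T_max = τ_allow·J/r = 7.70×10^7 × 4.317×10^-6 / 0.0442 = 7521 N·m.
ω = 2π·2.12 = 13.32 rad/s, so P_max = T_max·ω = 1.002×10^5 W.

134 hp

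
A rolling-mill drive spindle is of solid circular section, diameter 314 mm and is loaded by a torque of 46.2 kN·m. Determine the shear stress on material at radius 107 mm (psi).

J = πd⁴/32 = π(0.314)⁴/32 = 9.544×10^-4 m⁴.
Shear stress varies linearly with radius: τ = T·r/J = 46200 × 0.107 / 9.544×10^-4 = 5.180×10^6 Pa.

751 psi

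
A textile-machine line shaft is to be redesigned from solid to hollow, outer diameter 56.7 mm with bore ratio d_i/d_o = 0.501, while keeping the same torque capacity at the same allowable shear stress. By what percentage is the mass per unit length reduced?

Equal τ_max and T ⇒ the solid shaft needs d_s³ = d_o³(1−k⁴), so d_s = 56.7·(1−0.501⁴)^(1/3) = 55.48 mm.
Area ratio A_h/A_s = d_o²(1−k²)/d_s² = (1−k²)/(1−k⁴)^(2/3) = 0.7822.
Mass saving = 1 − 0.7822 = 21.8 %.

21.8 %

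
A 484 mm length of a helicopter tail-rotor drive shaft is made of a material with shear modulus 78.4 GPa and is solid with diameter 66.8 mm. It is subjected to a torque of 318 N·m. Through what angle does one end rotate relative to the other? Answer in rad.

J = πd⁴/32 = π(0.0668)⁴/32 = 1.955×10^-6 m⁴.
θ = T·L/(G·J) = 318.0 × 0.484 / (78.4×10⁹ × 1.955×10^-6) = 1.004×10^-3 rad.

0.00100 rad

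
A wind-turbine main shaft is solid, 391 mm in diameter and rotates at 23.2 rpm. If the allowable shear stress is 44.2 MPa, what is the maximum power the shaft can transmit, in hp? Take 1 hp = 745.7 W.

J = πd⁴/32 = π(0.391)⁴/32 = 2.295×10^-3 m⁴.
T_max = τ_allow·J/r = 4.42×10^7 × 2.295×10^-3 / 0.196 = 518800 N·m.
ω = 2π·23.2/60 = 2.429 rad/s, so P_max = T_max·ω = 1.260×10^6 W.

1690 hp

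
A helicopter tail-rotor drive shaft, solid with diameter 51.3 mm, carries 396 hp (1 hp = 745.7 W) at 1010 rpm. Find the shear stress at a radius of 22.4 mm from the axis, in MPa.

ω = 2π·1010/60 = 105.8 rad/s, so T = P/ω = 396×745.7 / 105.8 = 2792 N·m.
J = πd⁴/32 = π(0.0513)⁴/32 = 6.799×10^-7 m⁴.
Shear stress varies linearly with radius: τ = T·r/J = 2792 × 0.0224 / 6.799×10^-7 = 9.198×10^7 Pa.

92.0 MPa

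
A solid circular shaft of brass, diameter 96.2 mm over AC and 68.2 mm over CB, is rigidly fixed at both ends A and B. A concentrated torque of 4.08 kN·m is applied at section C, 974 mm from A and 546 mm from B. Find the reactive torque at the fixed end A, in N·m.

2810 N·m

Compatibility: T_A·a/J_AC = T_B·b/J_CB with T_A + T_B = T₀.
J_AC = 8.41×10^-6 m⁴, J_CB = 2.12×10^-6 m⁴, so T_A = T₀·(J_AC/a)/((J_AC/a)+(J_CB/b)) = 2813 N·m, T_B = 1267 N·m.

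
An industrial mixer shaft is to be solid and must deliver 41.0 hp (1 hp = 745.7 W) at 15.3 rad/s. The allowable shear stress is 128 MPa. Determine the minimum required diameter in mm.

ω = 15.3 rad/s, so T = P/ω = 41.0×745.7 / 15.30 = 1998 N·m.
For a solid shaft τ_max = 16T/(πd³), so d = (16T/(π τ_allow))^(1/3) = (16·1998/(π·1.28×10^8))^(1/3) = 0.04300 m.

43.0 mm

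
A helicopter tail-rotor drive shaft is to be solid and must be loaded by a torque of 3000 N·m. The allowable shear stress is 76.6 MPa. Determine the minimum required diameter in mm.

58.4 mm

For a solid shaft τ_max = 16T/(πd³), so d = (16T/(π τ_allow))^(1/3) = (16·3000/(π·7.66×10^7))^(1/3) = 0.05843 m.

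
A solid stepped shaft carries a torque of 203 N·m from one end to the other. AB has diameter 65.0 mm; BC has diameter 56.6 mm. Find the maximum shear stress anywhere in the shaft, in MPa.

5.70 MPa

Under the same torque, τ_max = 16T/(πd³) is largest where d is smallest — segment BC (d = 56.6 mm).
τ_max = 16·203.0/(π·(0.0566)³) = 5.702×10^6 Pa.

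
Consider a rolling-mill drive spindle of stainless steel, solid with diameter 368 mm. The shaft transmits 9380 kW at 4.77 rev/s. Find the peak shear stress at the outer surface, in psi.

4640 psi

ω = 2π·4.77 = 29.97 rad/s, so T = P/ω = 9380×10³ / 29.97 = 313000 N·m.
J = πd⁴/32 = π(0.368)⁴/32 = 1.800×10^-3 m⁴.
τ_max = T·r/J = 313000 × 0.184 / 1.800×10^-3 = 3.198×10^7 Pa.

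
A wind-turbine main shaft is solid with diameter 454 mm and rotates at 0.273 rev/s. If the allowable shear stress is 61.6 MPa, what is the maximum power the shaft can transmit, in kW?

J = πd⁴/32 = π(0.454)⁴/32 = 4.171×10^-3 m⁴.
T_max = τ_allow·J/r = 6.16×10^7 × 4.171×10^-3 / 0.227 = 1.132e6 N·m.
ω = 2π·0.273 = 1.715 rad/s, so P_max = T_max·ω = 1.941×10^6 W.

1940 kW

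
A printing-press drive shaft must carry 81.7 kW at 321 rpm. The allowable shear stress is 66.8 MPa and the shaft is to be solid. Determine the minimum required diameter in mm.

57.0 mm

ω = 2π·321/60 = 33.62 rad/s, so T = P/ω = 81.7×10³ / 33.62 = 2430 N·m.
For a solid shaft τ_max = 16T/(πd³), so d = (16T/(π τ_allow))^(1/3) = (16·2430/(π·6.68×10^7))^(1/3) = 0.05701 m.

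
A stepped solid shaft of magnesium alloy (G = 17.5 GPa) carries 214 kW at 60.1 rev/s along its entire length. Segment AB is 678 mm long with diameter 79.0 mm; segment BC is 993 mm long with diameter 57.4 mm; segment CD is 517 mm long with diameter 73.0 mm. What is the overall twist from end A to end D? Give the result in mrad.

41.9 mrad

ω = 2π·60.1 = 377.6 rad/s, so T = P/ω = 214×10³ / 377.6 = 566.7 N·m.
J_AB = π(0.0790)⁴/32 = 3.82×10^-6 m⁴; J_BC = π(0.0574)⁴/32 = 1.07×10^-6 m⁴; J_CD = π(0.0730)⁴/32 = 2.79×10^-6 m⁴.
θ = (T/G)·Σ L_i/J_i = (566.7/17.5×10⁹)·(0.678/3.82×10^-6 + 0.993/1.07×10^-6 + 0.517/2.79×10^-6) = 0.04192 rad.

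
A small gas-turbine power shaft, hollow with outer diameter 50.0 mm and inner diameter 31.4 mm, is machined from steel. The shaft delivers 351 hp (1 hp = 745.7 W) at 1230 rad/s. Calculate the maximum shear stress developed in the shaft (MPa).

10.3 MPa

ω = 1230 rad/s, so T = P/ω = 351×745.7 / 1230 = 212.8 N·m.
J = π(d_o⁴ − d_i⁴)/32 = π(0.0500⁴ − 0.0314⁴)/32 = 5.182×10^-7 m⁴.
τ_max = T·r/J = 212.8 × 0.0250 / 5.182×10^-7 = 1.027×10^7 Pa.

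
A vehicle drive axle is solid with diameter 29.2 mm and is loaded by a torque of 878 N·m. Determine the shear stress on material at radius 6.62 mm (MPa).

J = πd⁴/32 = π(0.0292)⁴/32 = 7.137×10^-8 m⁴.
Shear stress varies linearly with radius: τ = T·r/J = 878.0 × 0.00662 / 7.137×10^-8 = 8.144×10^7 Pa.

81.4 MPa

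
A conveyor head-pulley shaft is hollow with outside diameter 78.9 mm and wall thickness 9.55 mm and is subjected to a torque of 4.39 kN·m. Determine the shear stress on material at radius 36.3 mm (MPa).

62.5 MPa

J = π(d_o⁴ − d_i⁴)/32 = π(0.0789⁴ − 0.0598⁴)/32 = 2.549×10^-6 m⁴.
Shear stress varies linearly with radius: τ = T·r/J = 4390 × 0.0363 / 2.549×10^-6 = 6.251×10^7 Pa.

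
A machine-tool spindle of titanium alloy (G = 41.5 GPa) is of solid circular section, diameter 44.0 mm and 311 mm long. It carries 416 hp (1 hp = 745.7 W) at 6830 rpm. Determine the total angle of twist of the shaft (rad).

ω = 2π·6830/60 = 715.2 rad/s, so T = P/ω = 416×745.7 / 715.2 = 433.7 N·m.
J = πd⁴/32 = π(0.0440)⁴/32 = 3.680×10^-7 m⁴.
θ = T·L/(G·J) = 433.7 × 0.311 / (41.5×10⁹ × 3.680×10^-7) = 8.833×10^-3 rad.

0.00883 rad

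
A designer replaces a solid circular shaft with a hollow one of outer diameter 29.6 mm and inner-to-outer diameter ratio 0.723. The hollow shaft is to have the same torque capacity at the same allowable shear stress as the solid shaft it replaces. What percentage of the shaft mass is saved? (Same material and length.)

41.0 %

Equal τ_max and T ⇒ the solid shaft needs d_s³ = d_o³(1−k⁴), so d_s = 29.6·(1−0.723⁴)^(1/3) = 26.61 mm.
Area ratio A_h/A_s = d_o²(1−k²)/d_s² = (1−k²)/(1−k⁴)^(2/3) = 0.5904.
Mass saving = 1 − 0.5904 = 41.0 %.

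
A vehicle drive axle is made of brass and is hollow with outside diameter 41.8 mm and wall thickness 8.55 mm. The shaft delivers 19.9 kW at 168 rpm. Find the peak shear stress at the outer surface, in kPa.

89800 kPa

ω = 2π·168/60 = 17.59 rad/s, so T = P/ω = 19.9×10³ / 17.59 = 1131 N·m.
J = π(d_o⁴ − d_i⁴)/32 = π(0.0418⁴ − 0.0247⁴)/32 = 2.632×10^-7 m⁴.
τ_max = T·r/J = 1131 × 0.0209 / 2.632×10^-7 = 8.983×10^7 Pa.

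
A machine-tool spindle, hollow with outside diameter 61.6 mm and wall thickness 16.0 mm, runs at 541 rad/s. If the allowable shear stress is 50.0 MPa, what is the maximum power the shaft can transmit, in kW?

1180 kW

J = π(d_o⁴ − d_i⁴)/32 = π(0.0616⁴ − 0.0296⁴)/32 = 1.338×10^-6 m⁴.
T_max = τ_allow·J/r = 5.00×10^7 × 1.338×10^-6 / 0.0308 = 2172 N·m.
ω = 541 rad/s, so P_max = T_max·ω = 1.175×10^6 W.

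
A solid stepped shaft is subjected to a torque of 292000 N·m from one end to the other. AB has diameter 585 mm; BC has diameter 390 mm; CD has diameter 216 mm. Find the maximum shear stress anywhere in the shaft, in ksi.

21.4 ksi

Under the same torque, τ_max = 16T/(πd³) is largest where d is smallest — segment CD (d = 216 mm).
τ_max = 16·292000/(π·(0.216)³) = 1.476×10^8 Pa.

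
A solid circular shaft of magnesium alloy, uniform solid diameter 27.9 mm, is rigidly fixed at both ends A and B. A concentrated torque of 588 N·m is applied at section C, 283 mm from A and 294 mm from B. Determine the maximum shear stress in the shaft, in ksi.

10.2 ksi

With uniform GJ and both ends fixed, compatibility θ_AC = θ_CB gives T_A·a = T_B·b, together with T_A + T_B = T₀.
T_A = T₀·b/(a+b) = 588.0·294/577.0 = 299.6 N·m; T_B = 288.4 N·m.
τ in each portion: τ_AC = 7.03×10^7 Pa, τ_CB = 6.76×10^7 Pa; maximum is in AC.
τ_max = T_AC·r/J = 299.6·0.0139/5.95×10^-8 = 7.026×10^7 Pa.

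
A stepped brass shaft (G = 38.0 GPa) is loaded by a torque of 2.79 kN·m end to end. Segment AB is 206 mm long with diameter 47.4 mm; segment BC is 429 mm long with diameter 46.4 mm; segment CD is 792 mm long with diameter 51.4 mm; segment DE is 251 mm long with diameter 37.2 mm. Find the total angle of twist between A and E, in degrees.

16.2°

J_AB = π(0.0474)⁴/32 = 4.96×10^-7 m⁴; J_BC = π(0.0464)⁴/32 = 4.55×10^-7 m⁴; J_CD = π(0.0514)⁴/32 = 6.85×10^-7 m⁴; J_DE = π(0.0372)⁴/32 = 1.88×10^-7 m⁴.
θ = (T/G)·Σ L_i/J_i = (2790/38.0×10⁹)·(0.206/4.96×10^-7 + 0.429/4.55×10^-7 + 0.792/6.85×10^-7 + 0.251/1.88×10^-7) = 0.2826 rad.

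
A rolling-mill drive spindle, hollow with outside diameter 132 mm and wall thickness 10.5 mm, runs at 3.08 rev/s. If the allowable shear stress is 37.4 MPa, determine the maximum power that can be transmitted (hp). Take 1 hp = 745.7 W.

J = π(d_o⁴ − d_i⁴)/32 = π(0.132⁴ − 0.111⁴)/32 = 1.490×10^-5 m⁴.
T_max = τ_allow·J/r = 3.74×10^7 × 1.490×10^-5 / 0.0660 = 8444 N·m.
ω = 2π·3.08 = 19.35 rad/s, so P_max = T_max·ω = 1.634×10^5 W.

219 hp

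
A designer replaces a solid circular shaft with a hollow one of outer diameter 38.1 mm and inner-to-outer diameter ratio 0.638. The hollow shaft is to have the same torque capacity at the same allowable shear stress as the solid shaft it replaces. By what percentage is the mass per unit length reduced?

Equal τ_max and T ⇒ the solid shaft needs d_s³ = d_o³(1−k⁴), so d_s = 38.1·(1−0.638⁴)^(1/3) = 35.87 mm.
Area ratio A_h/A_s = d_o²(1−k²)/d_s² = (1−k²)/(1−k⁴)^(2/3) = 0.6691.
Mass saving = 1 − 0.6691 = 33.1 %.

33.1 %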